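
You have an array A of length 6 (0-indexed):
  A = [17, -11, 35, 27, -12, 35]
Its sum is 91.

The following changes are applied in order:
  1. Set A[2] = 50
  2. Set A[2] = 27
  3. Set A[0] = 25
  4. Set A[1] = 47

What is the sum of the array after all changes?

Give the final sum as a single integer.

Answer: 149

Derivation:
Initial sum: 91
Change 1: A[2] 35 -> 50, delta = 15, sum = 106
Change 2: A[2] 50 -> 27, delta = -23, sum = 83
Change 3: A[0] 17 -> 25, delta = 8, sum = 91
Change 4: A[1] -11 -> 47, delta = 58, sum = 149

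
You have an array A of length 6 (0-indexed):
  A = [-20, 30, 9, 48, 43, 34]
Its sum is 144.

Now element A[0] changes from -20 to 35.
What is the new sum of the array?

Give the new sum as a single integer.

Answer: 199

Derivation:
Old value at index 0: -20
New value at index 0: 35
Delta = 35 - -20 = 55
New sum = old_sum + delta = 144 + (55) = 199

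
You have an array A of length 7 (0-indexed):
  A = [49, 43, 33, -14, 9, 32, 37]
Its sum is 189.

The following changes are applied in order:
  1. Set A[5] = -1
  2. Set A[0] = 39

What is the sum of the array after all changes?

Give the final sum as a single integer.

Answer: 146

Derivation:
Initial sum: 189
Change 1: A[5] 32 -> -1, delta = -33, sum = 156
Change 2: A[0] 49 -> 39, delta = -10, sum = 146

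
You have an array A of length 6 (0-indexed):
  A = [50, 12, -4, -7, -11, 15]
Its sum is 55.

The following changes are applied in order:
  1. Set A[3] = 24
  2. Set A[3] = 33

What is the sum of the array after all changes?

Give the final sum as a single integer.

Initial sum: 55
Change 1: A[3] -7 -> 24, delta = 31, sum = 86
Change 2: A[3] 24 -> 33, delta = 9, sum = 95

Answer: 95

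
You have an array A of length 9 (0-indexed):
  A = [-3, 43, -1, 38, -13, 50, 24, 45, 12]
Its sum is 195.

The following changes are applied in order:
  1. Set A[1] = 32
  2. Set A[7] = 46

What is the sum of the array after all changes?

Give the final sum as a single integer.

Answer: 185

Derivation:
Initial sum: 195
Change 1: A[1] 43 -> 32, delta = -11, sum = 184
Change 2: A[7] 45 -> 46, delta = 1, sum = 185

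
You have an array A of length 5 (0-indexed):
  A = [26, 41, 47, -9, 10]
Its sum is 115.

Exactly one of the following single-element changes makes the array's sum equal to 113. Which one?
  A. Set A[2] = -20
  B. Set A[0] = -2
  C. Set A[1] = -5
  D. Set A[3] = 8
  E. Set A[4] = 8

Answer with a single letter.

Answer: E

Derivation:
Option A: A[2] 47->-20, delta=-67, new_sum=115+(-67)=48
Option B: A[0] 26->-2, delta=-28, new_sum=115+(-28)=87
Option C: A[1] 41->-5, delta=-46, new_sum=115+(-46)=69
Option D: A[3] -9->8, delta=17, new_sum=115+(17)=132
Option E: A[4] 10->8, delta=-2, new_sum=115+(-2)=113 <-- matches target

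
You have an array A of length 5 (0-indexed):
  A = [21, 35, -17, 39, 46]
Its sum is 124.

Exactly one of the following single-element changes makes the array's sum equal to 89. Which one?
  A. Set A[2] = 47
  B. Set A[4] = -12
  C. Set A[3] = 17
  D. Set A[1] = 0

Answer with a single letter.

Option A: A[2] -17->47, delta=64, new_sum=124+(64)=188
Option B: A[4] 46->-12, delta=-58, new_sum=124+(-58)=66
Option C: A[3] 39->17, delta=-22, new_sum=124+(-22)=102
Option D: A[1] 35->0, delta=-35, new_sum=124+(-35)=89 <-- matches target

Answer: D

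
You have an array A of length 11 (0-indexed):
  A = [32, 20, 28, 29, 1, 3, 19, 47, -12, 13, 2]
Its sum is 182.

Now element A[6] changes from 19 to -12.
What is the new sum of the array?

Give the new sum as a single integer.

Answer: 151

Derivation:
Old value at index 6: 19
New value at index 6: -12
Delta = -12 - 19 = -31
New sum = old_sum + delta = 182 + (-31) = 151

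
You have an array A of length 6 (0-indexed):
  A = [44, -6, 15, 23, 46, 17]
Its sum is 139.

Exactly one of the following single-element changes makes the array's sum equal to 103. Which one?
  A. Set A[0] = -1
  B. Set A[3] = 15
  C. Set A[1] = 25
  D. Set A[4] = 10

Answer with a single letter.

Option A: A[0] 44->-1, delta=-45, new_sum=139+(-45)=94
Option B: A[3] 23->15, delta=-8, new_sum=139+(-8)=131
Option C: A[1] -6->25, delta=31, new_sum=139+(31)=170
Option D: A[4] 46->10, delta=-36, new_sum=139+(-36)=103 <-- matches target

Answer: D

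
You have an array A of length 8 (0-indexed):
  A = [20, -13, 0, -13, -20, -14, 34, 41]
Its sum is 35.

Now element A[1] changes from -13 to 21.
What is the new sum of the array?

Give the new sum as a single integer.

Old value at index 1: -13
New value at index 1: 21
Delta = 21 - -13 = 34
New sum = old_sum + delta = 35 + (34) = 69

Answer: 69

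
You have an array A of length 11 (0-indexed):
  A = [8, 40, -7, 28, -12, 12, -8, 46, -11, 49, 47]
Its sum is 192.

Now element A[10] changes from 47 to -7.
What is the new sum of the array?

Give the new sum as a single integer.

Answer: 138

Derivation:
Old value at index 10: 47
New value at index 10: -7
Delta = -7 - 47 = -54
New sum = old_sum + delta = 192 + (-54) = 138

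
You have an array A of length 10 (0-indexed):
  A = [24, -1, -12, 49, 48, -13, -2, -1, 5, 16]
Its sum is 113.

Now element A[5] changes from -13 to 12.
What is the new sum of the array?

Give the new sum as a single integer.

Old value at index 5: -13
New value at index 5: 12
Delta = 12 - -13 = 25
New sum = old_sum + delta = 113 + (25) = 138

Answer: 138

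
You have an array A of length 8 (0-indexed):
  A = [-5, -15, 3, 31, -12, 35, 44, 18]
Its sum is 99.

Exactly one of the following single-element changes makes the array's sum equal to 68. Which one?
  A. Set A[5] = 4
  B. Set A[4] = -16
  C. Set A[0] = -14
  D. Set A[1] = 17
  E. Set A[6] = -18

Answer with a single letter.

Option A: A[5] 35->4, delta=-31, new_sum=99+(-31)=68 <-- matches target
Option B: A[4] -12->-16, delta=-4, new_sum=99+(-4)=95
Option C: A[0] -5->-14, delta=-9, new_sum=99+(-9)=90
Option D: A[1] -15->17, delta=32, new_sum=99+(32)=131
Option E: A[6] 44->-18, delta=-62, new_sum=99+(-62)=37

Answer: A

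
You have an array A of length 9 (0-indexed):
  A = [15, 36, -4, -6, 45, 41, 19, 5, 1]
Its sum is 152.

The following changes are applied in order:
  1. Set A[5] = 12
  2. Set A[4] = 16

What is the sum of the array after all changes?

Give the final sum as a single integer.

Initial sum: 152
Change 1: A[5] 41 -> 12, delta = -29, sum = 123
Change 2: A[4] 45 -> 16, delta = -29, sum = 94

Answer: 94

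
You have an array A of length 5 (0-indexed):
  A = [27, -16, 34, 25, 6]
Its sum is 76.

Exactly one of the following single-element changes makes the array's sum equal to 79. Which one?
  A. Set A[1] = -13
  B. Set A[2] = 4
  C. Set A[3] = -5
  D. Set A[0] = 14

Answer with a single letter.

Answer: A

Derivation:
Option A: A[1] -16->-13, delta=3, new_sum=76+(3)=79 <-- matches target
Option B: A[2] 34->4, delta=-30, new_sum=76+(-30)=46
Option C: A[3] 25->-5, delta=-30, new_sum=76+(-30)=46
Option D: A[0] 27->14, delta=-13, new_sum=76+(-13)=63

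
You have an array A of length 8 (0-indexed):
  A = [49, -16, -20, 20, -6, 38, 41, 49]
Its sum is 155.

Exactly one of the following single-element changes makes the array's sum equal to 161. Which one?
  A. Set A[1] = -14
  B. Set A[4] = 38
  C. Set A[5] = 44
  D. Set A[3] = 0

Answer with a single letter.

Option A: A[1] -16->-14, delta=2, new_sum=155+(2)=157
Option B: A[4] -6->38, delta=44, new_sum=155+(44)=199
Option C: A[5] 38->44, delta=6, new_sum=155+(6)=161 <-- matches target
Option D: A[3] 20->0, delta=-20, new_sum=155+(-20)=135

Answer: C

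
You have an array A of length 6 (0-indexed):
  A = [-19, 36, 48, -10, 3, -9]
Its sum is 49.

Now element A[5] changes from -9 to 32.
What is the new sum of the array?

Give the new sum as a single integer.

Old value at index 5: -9
New value at index 5: 32
Delta = 32 - -9 = 41
New sum = old_sum + delta = 49 + (41) = 90

Answer: 90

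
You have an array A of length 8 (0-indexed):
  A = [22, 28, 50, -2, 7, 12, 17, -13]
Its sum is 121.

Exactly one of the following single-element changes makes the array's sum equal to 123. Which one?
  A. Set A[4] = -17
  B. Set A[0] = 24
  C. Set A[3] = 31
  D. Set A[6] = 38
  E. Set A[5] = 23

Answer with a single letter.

Answer: B

Derivation:
Option A: A[4] 7->-17, delta=-24, new_sum=121+(-24)=97
Option B: A[0] 22->24, delta=2, new_sum=121+(2)=123 <-- matches target
Option C: A[3] -2->31, delta=33, new_sum=121+(33)=154
Option D: A[6] 17->38, delta=21, new_sum=121+(21)=142
Option E: A[5] 12->23, delta=11, new_sum=121+(11)=132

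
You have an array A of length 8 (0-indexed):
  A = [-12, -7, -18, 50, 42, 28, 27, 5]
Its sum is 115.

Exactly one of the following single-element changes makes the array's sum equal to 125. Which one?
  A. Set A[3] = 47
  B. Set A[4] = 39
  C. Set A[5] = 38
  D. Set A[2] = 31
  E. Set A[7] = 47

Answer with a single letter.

Answer: C

Derivation:
Option A: A[3] 50->47, delta=-3, new_sum=115+(-3)=112
Option B: A[4] 42->39, delta=-3, new_sum=115+(-3)=112
Option C: A[5] 28->38, delta=10, new_sum=115+(10)=125 <-- matches target
Option D: A[2] -18->31, delta=49, new_sum=115+(49)=164
Option E: A[7] 5->47, delta=42, new_sum=115+(42)=157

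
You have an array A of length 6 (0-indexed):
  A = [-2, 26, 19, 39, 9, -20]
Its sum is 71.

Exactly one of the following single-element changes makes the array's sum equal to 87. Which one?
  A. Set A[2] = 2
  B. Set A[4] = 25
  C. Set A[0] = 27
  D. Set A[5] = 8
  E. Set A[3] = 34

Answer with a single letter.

Option A: A[2] 19->2, delta=-17, new_sum=71+(-17)=54
Option B: A[4] 9->25, delta=16, new_sum=71+(16)=87 <-- matches target
Option C: A[0] -2->27, delta=29, new_sum=71+(29)=100
Option D: A[5] -20->8, delta=28, new_sum=71+(28)=99
Option E: A[3] 39->34, delta=-5, new_sum=71+(-5)=66

Answer: B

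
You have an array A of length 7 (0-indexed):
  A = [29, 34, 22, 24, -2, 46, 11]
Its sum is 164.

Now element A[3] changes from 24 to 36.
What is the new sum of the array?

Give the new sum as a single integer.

Old value at index 3: 24
New value at index 3: 36
Delta = 36 - 24 = 12
New sum = old_sum + delta = 164 + (12) = 176

Answer: 176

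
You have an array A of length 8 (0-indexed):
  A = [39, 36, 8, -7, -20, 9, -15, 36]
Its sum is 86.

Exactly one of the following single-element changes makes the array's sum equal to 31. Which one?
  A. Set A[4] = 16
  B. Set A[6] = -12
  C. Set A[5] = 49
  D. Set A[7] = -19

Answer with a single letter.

Answer: D

Derivation:
Option A: A[4] -20->16, delta=36, new_sum=86+(36)=122
Option B: A[6] -15->-12, delta=3, new_sum=86+(3)=89
Option C: A[5] 9->49, delta=40, new_sum=86+(40)=126
Option D: A[7] 36->-19, delta=-55, new_sum=86+(-55)=31 <-- matches target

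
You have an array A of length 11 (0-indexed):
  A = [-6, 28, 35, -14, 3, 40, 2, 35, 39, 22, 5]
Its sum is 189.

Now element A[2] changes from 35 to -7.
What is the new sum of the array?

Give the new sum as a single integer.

Old value at index 2: 35
New value at index 2: -7
Delta = -7 - 35 = -42
New sum = old_sum + delta = 189 + (-42) = 147

Answer: 147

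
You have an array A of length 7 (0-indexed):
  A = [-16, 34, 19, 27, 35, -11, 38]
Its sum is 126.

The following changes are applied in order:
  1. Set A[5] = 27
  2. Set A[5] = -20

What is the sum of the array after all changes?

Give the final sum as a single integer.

Answer: 117

Derivation:
Initial sum: 126
Change 1: A[5] -11 -> 27, delta = 38, sum = 164
Change 2: A[5] 27 -> -20, delta = -47, sum = 117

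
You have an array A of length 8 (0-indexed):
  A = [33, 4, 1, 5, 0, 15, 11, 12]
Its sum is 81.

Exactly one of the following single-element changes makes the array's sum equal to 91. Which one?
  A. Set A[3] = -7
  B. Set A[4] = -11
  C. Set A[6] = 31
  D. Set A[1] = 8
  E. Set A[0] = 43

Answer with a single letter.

Option A: A[3] 5->-7, delta=-12, new_sum=81+(-12)=69
Option B: A[4] 0->-11, delta=-11, new_sum=81+(-11)=70
Option C: A[6] 11->31, delta=20, new_sum=81+(20)=101
Option D: A[1] 4->8, delta=4, new_sum=81+(4)=85
Option E: A[0] 33->43, delta=10, new_sum=81+(10)=91 <-- matches target

Answer: E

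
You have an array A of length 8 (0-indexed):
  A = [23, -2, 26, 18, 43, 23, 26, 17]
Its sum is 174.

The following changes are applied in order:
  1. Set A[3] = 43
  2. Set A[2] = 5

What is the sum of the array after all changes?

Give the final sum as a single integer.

Initial sum: 174
Change 1: A[3] 18 -> 43, delta = 25, sum = 199
Change 2: A[2] 26 -> 5, delta = -21, sum = 178

Answer: 178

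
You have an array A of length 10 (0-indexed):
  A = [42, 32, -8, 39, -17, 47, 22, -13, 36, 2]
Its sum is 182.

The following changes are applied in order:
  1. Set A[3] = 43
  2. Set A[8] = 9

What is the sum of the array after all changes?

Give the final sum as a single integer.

Answer: 159

Derivation:
Initial sum: 182
Change 1: A[3] 39 -> 43, delta = 4, sum = 186
Change 2: A[8] 36 -> 9, delta = -27, sum = 159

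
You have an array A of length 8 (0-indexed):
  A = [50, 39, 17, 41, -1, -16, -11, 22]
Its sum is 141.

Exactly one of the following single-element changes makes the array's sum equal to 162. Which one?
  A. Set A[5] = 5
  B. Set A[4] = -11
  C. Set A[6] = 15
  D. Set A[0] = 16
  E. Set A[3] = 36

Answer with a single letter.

Answer: A

Derivation:
Option A: A[5] -16->5, delta=21, new_sum=141+(21)=162 <-- matches target
Option B: A[4] -1->-11, delta=-10, new_sum=141+(-10)=131
Option C: A[6] -11->15, delta=26, new_sum=141+(26)=167
Option D: A[0] 50->16, delta=-34, new_sum=141+(-34)=107
Option E: A[3] 41->36, delta=-5, new_sum=141+(-5)=136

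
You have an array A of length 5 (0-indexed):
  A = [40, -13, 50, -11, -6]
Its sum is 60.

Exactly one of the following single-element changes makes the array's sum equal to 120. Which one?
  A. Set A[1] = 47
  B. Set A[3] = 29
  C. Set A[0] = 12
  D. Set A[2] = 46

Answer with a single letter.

Option A: A[1] -13->47, delta=60, new_sum=60+(60)=120 <-- matches target
Option B: A[3] -11->29, delta=40, new_sum=60+(40)=100
Option C: A[0] 40->12, delta=-28, new_sum=60+(-28)=32
Option D: A[2] 50->46, delta=-4, new_sum=60+(-4)=56

Answer: A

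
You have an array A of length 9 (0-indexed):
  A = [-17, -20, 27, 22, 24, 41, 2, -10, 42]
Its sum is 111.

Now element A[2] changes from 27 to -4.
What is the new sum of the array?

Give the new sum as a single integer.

Answer: 80

Derivation:
Old value at index 2: 27
New value at index 2: -4
Delta = -4 - 27 = -31
New sum = old_sum + delta = 111 + (-31) = 80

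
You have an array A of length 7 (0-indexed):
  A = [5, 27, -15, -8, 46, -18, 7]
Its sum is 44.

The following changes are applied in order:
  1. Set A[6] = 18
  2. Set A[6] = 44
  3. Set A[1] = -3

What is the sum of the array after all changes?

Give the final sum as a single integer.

Answer: 51

Derivation:
Initial sum: 44
Change 1: A[6] 7 -> 18, delta = 11, sum = 55
Change 2: A[6] 18 -> 44, delta = 26, sum = 81
Change 3: A[1] 27 -> -3, delta = -30, sum = 51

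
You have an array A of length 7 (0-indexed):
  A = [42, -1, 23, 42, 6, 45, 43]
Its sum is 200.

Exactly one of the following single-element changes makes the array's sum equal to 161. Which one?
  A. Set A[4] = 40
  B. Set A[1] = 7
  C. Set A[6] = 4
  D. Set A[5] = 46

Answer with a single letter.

Option A: A[4] 6->40, delta=34, new_sum=200+(34)=234
Option B: A[1] -1->7, delta=8, new_sum=200+(8)=208
Option C: A[6] 43->4, delta=-39, new_sum=200+(-39)=161 <-- matches target
Option D: A[5] 45->46, delta=1, new_sum=200+(1)=201

Answer: C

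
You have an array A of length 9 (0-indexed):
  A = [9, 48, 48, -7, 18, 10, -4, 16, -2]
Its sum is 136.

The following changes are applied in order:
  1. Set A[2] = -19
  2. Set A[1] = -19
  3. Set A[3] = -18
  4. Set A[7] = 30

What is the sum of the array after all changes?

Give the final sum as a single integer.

Answer: 5

Derivation:
Initial sum: 136
Change 1: A[2] 48 -> -19, delta = -67, sum = 69
Change 2: A[1] 48 -> -19, delta = -67, sum = 2
Change 3: A[3] -7 -> -18, delta = -11, sum = -9
Change 4: A[7] 16 -> 30, delta = 14, sum = 5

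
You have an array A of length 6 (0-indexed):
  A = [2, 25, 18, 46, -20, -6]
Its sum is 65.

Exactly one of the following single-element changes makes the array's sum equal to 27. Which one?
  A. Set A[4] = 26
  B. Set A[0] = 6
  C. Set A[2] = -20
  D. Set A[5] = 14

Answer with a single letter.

Option A: A[4] -20->26, delta=46, new_sum=65+(46)=111
Option B: A[0] 2->6, delta=4, new_sum=65+(4)=69
Option C: A[2] 18->-20, delta=-38, new_sum=65+(-38)=27 <-- matches target
Option D: A[5] -6->14, delta=20, new_sum=65+(20)=85

Answer: C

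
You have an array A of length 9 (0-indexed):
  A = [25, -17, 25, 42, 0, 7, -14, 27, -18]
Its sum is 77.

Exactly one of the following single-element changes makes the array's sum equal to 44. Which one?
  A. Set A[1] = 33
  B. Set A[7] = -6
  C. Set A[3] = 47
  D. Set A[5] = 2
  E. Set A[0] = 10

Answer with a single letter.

Option A: A[1] -17->33, delta=50, new_sum=77+(50)=127
Option B: A[7] 27->-6, delta=-33, new_sum=77+(-33)=44 <-- matches target
Option C: A[3] 42->47, delta=5, new_sum=77+(5)=82
Option D: A[5] 7->2, delta=-5, new_sum=77+(-5)=72
Option E: A[0] 25->10, delta=-15, new_sum=77+(-15)=62

Answer: B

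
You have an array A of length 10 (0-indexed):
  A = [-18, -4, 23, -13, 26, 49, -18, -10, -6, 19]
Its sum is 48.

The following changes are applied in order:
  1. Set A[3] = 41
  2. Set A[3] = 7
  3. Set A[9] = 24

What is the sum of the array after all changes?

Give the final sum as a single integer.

Answer: 73

Derivation:
Initial sum: 48
Change 1: A[3] -13 -> 41, delta = 54, sum = 102
Change 2: A[3] 41 -> 7, delta = -34, sum = 68
Change 3: A[9] 19 -> 24, delta = 5, sum = 73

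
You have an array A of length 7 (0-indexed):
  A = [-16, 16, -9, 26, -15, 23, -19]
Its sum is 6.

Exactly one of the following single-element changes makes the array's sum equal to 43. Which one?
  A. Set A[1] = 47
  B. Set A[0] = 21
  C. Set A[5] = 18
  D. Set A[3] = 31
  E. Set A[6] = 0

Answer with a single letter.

Answer: B

Derivation:
Option A: A[1] 16->47, delta=31, new_sum=6+(31)=37
Option B: A[0] -16->21, delta=37, new_sum=6+(37)=43 <-- matches target
Option C: A[5] 23->18, delta=-5, new_sum=6+(-5)=1
Option D: A[3] 26->31, delta=5, new_sum=6+(5)=11
Option E: A[6] -19->0, delta=19, new_sum=6+(19)=25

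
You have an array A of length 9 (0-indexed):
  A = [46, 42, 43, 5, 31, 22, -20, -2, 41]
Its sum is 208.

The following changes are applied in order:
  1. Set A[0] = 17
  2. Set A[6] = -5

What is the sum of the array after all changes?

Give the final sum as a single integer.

Initial sum: 208
Change 1: A[0] 46 -> 17, delta = -29, sum = 179
Change 2: A[6] -20 -> -5, delta = 15, sum = 194

Answer: 194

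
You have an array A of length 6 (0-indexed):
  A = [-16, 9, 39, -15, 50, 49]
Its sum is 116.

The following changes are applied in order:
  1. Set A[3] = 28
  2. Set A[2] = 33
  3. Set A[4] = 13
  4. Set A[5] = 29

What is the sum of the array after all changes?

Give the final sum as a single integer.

Initial sum: 116
Change 1: A[3] -15 -> 28, delta = 43, sum = 159
Change 2: A[2] 39 -> 33, delta = -6, sum = 153
Change 3: A[4] 50 -> 13, delta = -37, sum = 116
Change 4: A[5] 49 -> 29, delta = -20, sum = 96

Answer: 96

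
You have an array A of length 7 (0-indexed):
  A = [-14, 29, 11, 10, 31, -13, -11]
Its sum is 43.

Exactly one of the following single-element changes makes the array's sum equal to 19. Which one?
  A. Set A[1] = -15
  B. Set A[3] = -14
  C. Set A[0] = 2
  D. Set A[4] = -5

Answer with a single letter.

Option A: A[1] 29->-15, delta=-44, new_sum=43+(-44)=-1
Option B: A[3] 10->-14, delta=-24, new_sum=43+(-24)=19 <-- matches target
Option C: A[0] -14->2, delta=16, new_sum=43+(16)=59
Option D: A[4] 31->-5, delta=-36, new_sum=43+(-36)=7

Answer: B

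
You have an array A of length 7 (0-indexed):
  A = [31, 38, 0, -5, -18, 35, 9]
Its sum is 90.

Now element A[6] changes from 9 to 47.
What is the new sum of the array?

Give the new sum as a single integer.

Old value at index 6: 9
New value at index 6: 47
Delta = 47 - 9 = 38
New sum = old_sum + delta = 90 + (38) = 128

Answer: 128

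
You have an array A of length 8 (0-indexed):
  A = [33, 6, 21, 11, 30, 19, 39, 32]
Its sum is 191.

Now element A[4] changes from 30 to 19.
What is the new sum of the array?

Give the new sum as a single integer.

Answer: 180

Derivation:
Old value at index 4: 30
New value at index 4: 19
Delta = 19 - 30 = -11
New sum = old_sum + delta = 191 + (-11) = 180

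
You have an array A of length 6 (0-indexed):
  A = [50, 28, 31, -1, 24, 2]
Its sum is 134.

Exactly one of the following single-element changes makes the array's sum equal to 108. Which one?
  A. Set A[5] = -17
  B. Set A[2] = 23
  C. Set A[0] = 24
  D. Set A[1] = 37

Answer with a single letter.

Option A: A[5] 2->-17, delta=-19, new_sum=134+(-19)=115
Option B: A[2] 31->23, delta=-8, new_sum=134+(-8)=126
Option C: A[0] 50->24, delta=-26, new_sum=134+(-26)=108 <-- matches target
Option D: A[1] 28->37, delta=9, new_sum=134+(9)=143

Answer: C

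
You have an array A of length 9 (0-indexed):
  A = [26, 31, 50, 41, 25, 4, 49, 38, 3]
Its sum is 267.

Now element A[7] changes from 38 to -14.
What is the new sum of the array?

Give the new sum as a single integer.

Old value at index 7: 38
New value at index 7: -14
Delta = -14 - 38 = -52
New sum = old_sum + delta = 267 + (-52) = 215

Answer: 215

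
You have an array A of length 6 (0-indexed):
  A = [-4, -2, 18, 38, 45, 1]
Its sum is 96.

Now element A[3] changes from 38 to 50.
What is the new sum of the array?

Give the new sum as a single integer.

Answer: 108

Derivation:
Old value at index 3: 38
New value at index 3: 50
Delta = 50 - 38 = 12
New sum = old_sum + delta = 96 + (12) = 108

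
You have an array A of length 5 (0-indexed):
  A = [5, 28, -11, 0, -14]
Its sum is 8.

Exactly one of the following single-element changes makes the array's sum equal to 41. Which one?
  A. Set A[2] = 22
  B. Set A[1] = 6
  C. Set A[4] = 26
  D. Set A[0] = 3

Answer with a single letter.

Option A: A[2] -11->22, delta=33, new_sum=8+(33)=41 <-- matches target
Option B: A[1] 28->6, delta=-22, new_sum=8+(-22)=-14
Option C: A[4] -14->26, delta=40, new_sum=8+(40)=48
Option D: A[0] 5->3, delta=-2, new_sum=8+(-2)=6

Answer: A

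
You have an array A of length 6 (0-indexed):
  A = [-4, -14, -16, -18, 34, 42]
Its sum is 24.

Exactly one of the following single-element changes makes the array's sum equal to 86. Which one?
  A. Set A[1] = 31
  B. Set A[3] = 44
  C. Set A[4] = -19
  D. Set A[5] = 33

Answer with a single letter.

Answer: B

Derivation:
Option A: A[1] -14->31, delta=45, new_sum=24+(45)=69
Option B: A[3] -18->44, delta=62, new_sum=24+(62)=86 <-- matches target
Option C: A[4] 34->-19, delta=-53, new_sum=24+(-53)=-29
Option D: A[5] 42->33, delta=-9, new_sum=24+(-9)=15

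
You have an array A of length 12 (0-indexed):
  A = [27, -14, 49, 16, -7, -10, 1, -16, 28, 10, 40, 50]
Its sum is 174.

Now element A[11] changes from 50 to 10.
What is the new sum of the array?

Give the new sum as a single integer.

Answer: 134

Derivation:
Old value at index 11: 50
New value at index 11: 10
Delta = 10 - 50 = -40
New sum = old_sum + delta = 174 + (-40) = 134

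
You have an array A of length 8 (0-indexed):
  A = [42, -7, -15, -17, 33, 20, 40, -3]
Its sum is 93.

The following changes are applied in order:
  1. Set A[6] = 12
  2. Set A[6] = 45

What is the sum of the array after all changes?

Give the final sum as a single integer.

Initial sum: 93
Change 1: A[6] 40 -> 12, delta = -28, sum = 65
Change 2: A[6] 12 -> 45, delta = 33, sum = 98

Answer: 98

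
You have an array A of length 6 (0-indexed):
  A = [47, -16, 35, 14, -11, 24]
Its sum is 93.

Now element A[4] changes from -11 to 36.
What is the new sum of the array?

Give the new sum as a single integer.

Old value at index 4: -11
New value at index 4: 36
Delta = 36 - -11 = 47
New sum = old_sum + delta = 93 + (47) = 140

Answer: 140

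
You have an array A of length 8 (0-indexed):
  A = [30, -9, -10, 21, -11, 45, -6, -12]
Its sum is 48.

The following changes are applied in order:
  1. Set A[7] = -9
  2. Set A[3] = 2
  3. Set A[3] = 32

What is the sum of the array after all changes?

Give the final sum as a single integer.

Initial sum: 48
Change 1: A[7] -12 -> -9, delta = 3, sum = 51
Change 2: A[3] 21 -> 2, delta = -19, sum = 32
Change 3: A[3] 2 -> 32, delta = 30, sum = 62

Answer: 62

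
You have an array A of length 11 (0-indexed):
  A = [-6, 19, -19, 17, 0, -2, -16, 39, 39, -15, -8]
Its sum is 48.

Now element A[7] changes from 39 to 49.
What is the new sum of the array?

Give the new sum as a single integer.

Old value at index 7: 39
New value at index 7: 49
Delta = 49 - 39 = 10
New sum = old_sum + delta = 48 + (10) = 58

Answer: 58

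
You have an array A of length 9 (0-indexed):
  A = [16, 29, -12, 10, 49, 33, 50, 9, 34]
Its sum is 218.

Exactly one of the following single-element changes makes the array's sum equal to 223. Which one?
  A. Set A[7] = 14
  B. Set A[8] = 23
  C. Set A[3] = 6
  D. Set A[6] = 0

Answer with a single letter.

Answer: A

Derivation:
Option A: A[7] 9->14, delta=5, new_sum=218+(5)=223 <-- matches target
Option B: A[8] 34->23, delta=-11, new_sum=218+(-11)=207
Option C: A[3] 10->6, delta=-4, new_sum=218+(-4)=214
Option D: A[6] 50->0, delta=-50, new_sum=218+(-50)=168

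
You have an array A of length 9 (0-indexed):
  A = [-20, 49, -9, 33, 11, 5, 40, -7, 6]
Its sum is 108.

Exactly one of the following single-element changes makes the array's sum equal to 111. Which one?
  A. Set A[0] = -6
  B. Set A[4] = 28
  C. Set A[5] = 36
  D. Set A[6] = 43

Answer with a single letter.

Option A: A[0] -20->-6, delta=14, new_sum=108+(14)=122
Option B: A[4] 11->28, delta=17, new_sum=108+(17)=125
Option C: A[5] 5->36, delta=31, new_sum=108+(31)=139
Option D: A[6] 40->43, delta=3, new_sum=108+(3)=111 <-- matches target

Answer: D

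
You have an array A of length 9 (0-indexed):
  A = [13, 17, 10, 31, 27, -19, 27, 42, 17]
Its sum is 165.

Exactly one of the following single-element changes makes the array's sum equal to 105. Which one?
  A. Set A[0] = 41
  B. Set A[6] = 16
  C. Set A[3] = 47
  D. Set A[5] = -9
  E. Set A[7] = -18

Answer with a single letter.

Option A: A[0] 13->41, delta=28, new_sum=165+(28)=193
Option B: A[6] 27->16, delta=-11, new_sum=165+(-11)=154
Option C: A[3] 31->47, delta=16, new_sum=165+(16)=181
Option D: A[5] -19->-9, delta=10, new_sum=165+(10)=175
Option E: A[7] 42->-18, delta=-60, new_sum=165+(-60)=105 <-- matches target

Answer: E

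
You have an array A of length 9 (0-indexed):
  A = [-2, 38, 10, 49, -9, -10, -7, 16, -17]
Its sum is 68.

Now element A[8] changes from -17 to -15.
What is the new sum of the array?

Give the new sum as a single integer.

Answer: 70

Derivation:
Old value at index 8: -17
New value at index 8: -15
Delta = -15 - -17 = 2
New sum = old_sum + delta = 68 + (2) = 70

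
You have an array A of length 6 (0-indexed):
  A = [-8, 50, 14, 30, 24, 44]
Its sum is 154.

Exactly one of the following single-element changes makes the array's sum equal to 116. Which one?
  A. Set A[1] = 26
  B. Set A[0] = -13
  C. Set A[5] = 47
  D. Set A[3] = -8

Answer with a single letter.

Answer: D

Derivation:
Option A: A[1] 50->26, delta=-24, new_sum=154+(-24)=130
Option B: A[0] -8->-13, delta=-5, new_sum=154+(-5)=149
Option C: A[5] 44->47, delta=3, new_sum=154+(3)=157
Option D: A[3] 30->-8, delta=-38, new_sum=154+(-38)=116 <-- matches target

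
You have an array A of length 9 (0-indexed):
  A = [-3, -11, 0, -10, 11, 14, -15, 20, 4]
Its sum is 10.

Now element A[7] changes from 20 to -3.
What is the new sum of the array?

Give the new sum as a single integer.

Old value at index 7: 20
New value at index 7: -3
Delta = -3 - 20 = -23
New sum = old_sum + delta = 10 + (-23) = -13

Answer: -13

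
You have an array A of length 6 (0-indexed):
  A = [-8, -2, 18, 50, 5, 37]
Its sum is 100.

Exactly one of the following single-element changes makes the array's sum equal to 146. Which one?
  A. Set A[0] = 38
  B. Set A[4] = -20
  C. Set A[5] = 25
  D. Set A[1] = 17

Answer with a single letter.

Answer: A

Derivation:
Option A: A[0] -8->38, delta=46, new_sum=100+(46)=146 <-- matches target
Option B: A[4] 5->-20, delta=-25, new_sum=100+(-25)=75
Option C: A[5] 37->25, delta=-12, new_sum=100+(-12)=88
Option D: A[1] -2->17, delta=19, new_sum=100+(19)=119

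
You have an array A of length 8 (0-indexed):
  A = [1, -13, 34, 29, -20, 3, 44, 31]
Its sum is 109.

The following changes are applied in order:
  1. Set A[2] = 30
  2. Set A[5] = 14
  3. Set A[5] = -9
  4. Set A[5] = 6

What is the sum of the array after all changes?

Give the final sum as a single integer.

Initial sum: 109
Change 1: A[2] 34 -> 30, delta = -4, sum = 105
Change 2: A[5] 3 -> 14, delta = 11, sum = 116
Change 3: A[5] 14 -> -9, delta = -23, sum = 93
Change 4: A[5] -9 -> 6, delta = 15, sum = 108

Answer: 108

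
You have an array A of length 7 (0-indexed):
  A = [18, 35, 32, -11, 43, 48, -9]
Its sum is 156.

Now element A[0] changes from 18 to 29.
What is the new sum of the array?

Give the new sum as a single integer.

Answer: 167

Derivation:
Old value at index 0: 18
New value at index 0: 29
Delta = 29 - 18 = 11
New sum = old_sum + delta = 156 + (11) = 167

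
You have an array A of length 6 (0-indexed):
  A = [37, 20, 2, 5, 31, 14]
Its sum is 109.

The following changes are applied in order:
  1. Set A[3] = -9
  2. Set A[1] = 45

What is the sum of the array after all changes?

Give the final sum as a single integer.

Answer: 120

Derivation:
Initial sum: 109
Change 1: A[3] 5 -> -9, delta = -14, sum = 95
Change 2: A[1] 20 -> 45, delta = 25, sum = 120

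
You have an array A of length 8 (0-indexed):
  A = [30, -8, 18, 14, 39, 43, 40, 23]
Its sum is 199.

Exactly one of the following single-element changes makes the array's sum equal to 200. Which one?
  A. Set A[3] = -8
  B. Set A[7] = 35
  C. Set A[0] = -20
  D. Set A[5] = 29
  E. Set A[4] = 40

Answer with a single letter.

Option A: A[3] 14->-8, delta=-22, new_sum=199+(-22)=177
Option B: A[7] 23->35, delta=12, new_sum=199+(12)=211
Option C: A[0] 30->-20, delta=-50, new_sum=199+(-50)=149
Option D: A[5] 43->29, delta=-14, new_sum=199+(-14)=185
Option E: A[4] 39->40, delta=1, new_sum=199+(1)=200 <-- matches target

Answer: E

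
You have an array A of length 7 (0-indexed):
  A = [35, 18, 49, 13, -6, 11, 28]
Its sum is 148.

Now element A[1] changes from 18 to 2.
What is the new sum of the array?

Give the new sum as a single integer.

Answer: 132

Derivation:
Old value at index 1: 18
New value at index 1: 2
Delta = 2 - 18 = -16
New sum = old_sum + delta = 148 + (-16) = 132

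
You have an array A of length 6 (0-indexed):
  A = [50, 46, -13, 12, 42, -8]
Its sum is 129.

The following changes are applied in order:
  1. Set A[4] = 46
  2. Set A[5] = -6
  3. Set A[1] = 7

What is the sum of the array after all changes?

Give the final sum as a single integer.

Answer: 96

Derivation:
Initial sum: 129
Change 1: A[4] 42 -> 46, delta = 4, sum = 133
Change 2: A[5] -8 -> -6, delta = 2, sum = 135
Change 3: A[1] 46 -> 7, delta = -39, sum = 96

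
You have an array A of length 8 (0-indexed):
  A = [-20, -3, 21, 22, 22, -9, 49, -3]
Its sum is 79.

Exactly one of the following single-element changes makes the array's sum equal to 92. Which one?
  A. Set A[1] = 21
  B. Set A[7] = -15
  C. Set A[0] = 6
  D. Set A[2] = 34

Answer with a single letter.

Answer: D

Derivation:
Option A: A[1] -3->21, delta=24, new_sum=79+(24)=103
Option B: A[7] -3->-15, delta=-12, new_sum=79+(-12)=67
Option C: A[0] -20->6, delta=26, new_sum=79+(26)=105
Option D: A[2] 21->34, delta=13, new_sum=79+(13)=92 <-- matches target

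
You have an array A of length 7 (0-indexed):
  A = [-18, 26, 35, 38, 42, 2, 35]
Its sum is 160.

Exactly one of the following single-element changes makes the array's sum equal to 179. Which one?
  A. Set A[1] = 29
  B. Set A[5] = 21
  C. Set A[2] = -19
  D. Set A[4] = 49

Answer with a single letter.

Option A: A[1] 26->29, delta=3, new_sum=160+(3)=163
Option B: A[5] 2->21, delta=19, new_sum=160+(19)=179 <-- matches target
Option C: A[2] 35->-19, delta=-54, new_sum=160+(-54)=106
Option D: A[4] 42->49, delta=7, new_sum=160+(7)=167

Answer: B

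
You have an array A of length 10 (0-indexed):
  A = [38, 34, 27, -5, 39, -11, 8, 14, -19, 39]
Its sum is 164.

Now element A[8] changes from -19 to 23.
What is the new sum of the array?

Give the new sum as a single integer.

Old value at index 8: -19
New value at index 8: 23
Delta = 23 - -19 = 42
New sum = old_sum + delta = 164 + (42) = 206

Answer: 206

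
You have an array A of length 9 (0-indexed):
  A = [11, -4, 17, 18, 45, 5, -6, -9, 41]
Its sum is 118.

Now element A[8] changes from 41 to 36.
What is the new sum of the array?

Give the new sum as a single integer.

Old value at index 8: 41
New value at index 8: 36
Delta = 36 - 41 = -5
New sum = old_sum + delta = 118 + (-5) = 113

Answer: 113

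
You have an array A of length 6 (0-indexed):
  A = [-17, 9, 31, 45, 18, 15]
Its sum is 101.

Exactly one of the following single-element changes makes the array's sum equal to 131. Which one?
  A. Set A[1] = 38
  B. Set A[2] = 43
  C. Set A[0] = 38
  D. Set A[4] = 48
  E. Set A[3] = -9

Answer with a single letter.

Answer: D

Derivation:
Option A: A[1] 9->38, delta=29, new_sum=101+(29)=130
Option B: A[2] 31->43, delta=12, new_sum=101+(12)=113
Option C: A[0] -17->38, delta=55, new_sum=101+(55)=156
Option D: A[4] 18->48, delta=30, new_sum=101+(30)=131 <-- matches target
Option E: A[3] 45->-9, delta=-54, new_sum=101+(-54)=47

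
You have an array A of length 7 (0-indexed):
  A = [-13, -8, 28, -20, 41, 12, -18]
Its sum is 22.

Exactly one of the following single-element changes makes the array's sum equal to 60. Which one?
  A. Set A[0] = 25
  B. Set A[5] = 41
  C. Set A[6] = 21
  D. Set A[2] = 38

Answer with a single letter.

Option A: A[0] -13->25, delta=38, new_sum=22+(38)=60 <-- matches target
Option B: A[5] 12->41, delta=29, new_sum=22+(29)=51
Option C: A[6] -18->21, delta=39, new_sum=22+(39)=61
Option D: A[2] 28->38, delta=10, new_sum=22+(10)=32

Answer: A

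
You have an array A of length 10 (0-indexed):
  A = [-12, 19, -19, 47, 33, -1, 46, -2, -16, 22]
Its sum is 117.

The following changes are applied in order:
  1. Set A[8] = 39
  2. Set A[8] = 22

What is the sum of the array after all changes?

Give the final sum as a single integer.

Initial sum: 117
Change 1: A[8] -16 -> 39, delta = 55, sum = 172
Change 2: A[8] 39 -> 22, delta = -17, sum = 155

Answer: 155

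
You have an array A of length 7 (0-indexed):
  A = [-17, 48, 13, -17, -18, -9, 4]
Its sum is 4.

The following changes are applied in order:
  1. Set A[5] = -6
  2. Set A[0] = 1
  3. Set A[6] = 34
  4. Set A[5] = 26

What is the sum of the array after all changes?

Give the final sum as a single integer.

Answer: 87

Derivation:
Initial sum: 4
Change 1: A[5] -9 -> -6, delta = 3, sum = 7
Change 2: A[0] -17 -> 1, delta = 18, sum = 25
Change 3: A[6] 4 -> 34, delta = 30, sum = 55
Change 4: A[5] -6 -> 26, delta = 32, sum = 87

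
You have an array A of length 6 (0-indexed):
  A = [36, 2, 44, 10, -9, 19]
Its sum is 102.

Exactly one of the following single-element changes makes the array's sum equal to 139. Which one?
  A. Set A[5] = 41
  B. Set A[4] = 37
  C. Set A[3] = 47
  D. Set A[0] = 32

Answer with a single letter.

Option A: A[5] 19->41, delta=22, new_sum=102+(22)=124
Option B: A[4] -9->37, delta=46, new_sum=102+(46)=148
Option C: A[3] 10->47, delta=37, new_sum=102+(37)=139 <-- matches target
Option D: A[0] 36->32, delta=-4, new_sum=102+(-4)=98

Answer: C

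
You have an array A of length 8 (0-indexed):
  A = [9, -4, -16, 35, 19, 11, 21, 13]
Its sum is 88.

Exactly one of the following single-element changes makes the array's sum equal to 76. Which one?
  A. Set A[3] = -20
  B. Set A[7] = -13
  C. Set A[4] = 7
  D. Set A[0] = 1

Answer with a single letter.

Answer: C

Derivation:
Option A: A[3] 35->-20, delta=-55, new_sum=88+(-55)=33
Option B: A[7] 13->-13, delta=-26, new_sum=88+(-26)=62
Option C: A[4] 19->7, delta=-12, new_sum=88+(-12)=76 <-- matches target
Option D: A[0] 9->1, delta=-8, new_sum=88+(-8)=80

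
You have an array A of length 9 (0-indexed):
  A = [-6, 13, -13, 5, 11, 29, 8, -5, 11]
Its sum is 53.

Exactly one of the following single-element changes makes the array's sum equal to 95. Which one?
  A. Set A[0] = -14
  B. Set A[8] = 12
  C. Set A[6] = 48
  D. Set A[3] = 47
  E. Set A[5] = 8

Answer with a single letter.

Answer: D

Derivation:
Option A: A[0] -6->-14, delta=-8, new_sum=53+(-8)=45
Option B: A[8] 11->12, delta=1, new_sum=53+(1)=54
Option C: A[6] 8->48, delta=40, new_sum=53+(40)=93
Option D: A[3] 5->47, delta=42, new_sum=53+(42)=95 <-- matches target
Option E: A[5] 29->8, delta=-21, new_sum=53+(-21)=32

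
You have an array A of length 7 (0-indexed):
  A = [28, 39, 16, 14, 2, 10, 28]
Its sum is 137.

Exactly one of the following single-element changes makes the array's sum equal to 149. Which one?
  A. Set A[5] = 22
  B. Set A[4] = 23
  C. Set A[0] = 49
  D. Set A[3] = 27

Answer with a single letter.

Option A: A[5] 10->22, delta=12, new_sum=137+(12)=149 <-- matches target
Option B: A[4] 2->23, delta=21, new_sum=137+(21)=158
Option C: A[0] 28->49, delta=21, new_sum=137+(21)=158
Option D: A[3] 14->27, delta=13, new_sum=137+(13)=150

Answer: A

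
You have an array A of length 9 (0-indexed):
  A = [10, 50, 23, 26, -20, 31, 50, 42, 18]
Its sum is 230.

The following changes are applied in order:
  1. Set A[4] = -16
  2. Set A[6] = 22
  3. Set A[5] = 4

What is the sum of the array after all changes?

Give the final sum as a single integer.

Initial sum: 230
Change 1: A[4] -20 -> -16, delta = 4, sum = 234
Change 2: A[6] 50 -> 22, delta = -28, sum = 206
Change 3: A[5] 31 -> 4, delta = -27, sum = 179

Answer: 179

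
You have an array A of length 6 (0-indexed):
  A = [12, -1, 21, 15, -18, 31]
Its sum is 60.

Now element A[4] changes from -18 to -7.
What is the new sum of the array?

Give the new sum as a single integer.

Old value at index 4: -18
New value at index 4: -7
Delta = -7 - -18 = 11
New sum = old_sum + delta = 60 + (11) = 71

Answer: 71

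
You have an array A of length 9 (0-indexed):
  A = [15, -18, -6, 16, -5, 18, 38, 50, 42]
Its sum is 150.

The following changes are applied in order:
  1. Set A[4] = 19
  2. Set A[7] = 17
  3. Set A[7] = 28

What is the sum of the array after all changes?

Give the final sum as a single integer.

Answer: 152

Derivation:
Initial sum: 150
Change 1: A[4] -5 -> 19, delta = 24, sum = 174
Change 2: A[7] 50 -> 17, delta = -33, sum = 141
Change 3: A[7] 17 -> 28, delta = 11, sum = 152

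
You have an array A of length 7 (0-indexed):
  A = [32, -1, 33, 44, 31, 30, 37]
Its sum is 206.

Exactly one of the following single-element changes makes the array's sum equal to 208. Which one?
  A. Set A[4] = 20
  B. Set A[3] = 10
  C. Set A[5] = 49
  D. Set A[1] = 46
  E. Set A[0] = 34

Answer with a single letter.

Answer: E

Derivation:
Option A: A[4] 31->20, delta=-11, new_sum=206+(-11)=195
Option B: A[3] 44->10, delta=-34, new_sum=206+(-34)=172
Option C: A[5] 30->49, delta=19, new_sum=206+(19)=225
Option D: A[1] -1->46, delta=47, new_sum=206+(47)=253
Option E: A[0] 32->34, delta=2, new_sum=206+(2)=208 <-- matches target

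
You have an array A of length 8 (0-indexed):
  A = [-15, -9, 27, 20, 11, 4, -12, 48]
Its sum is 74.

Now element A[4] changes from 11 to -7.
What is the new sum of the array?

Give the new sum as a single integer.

Answer: 56

Derivation:
Old value at index 4: 11
New value at index 4: -7
Delta = -7 - 11 = -18
New sum = old_sum + delta = 74 + (-18) = 56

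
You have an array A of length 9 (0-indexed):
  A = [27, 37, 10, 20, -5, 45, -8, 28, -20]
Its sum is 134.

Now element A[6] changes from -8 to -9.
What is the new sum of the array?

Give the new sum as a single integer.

Old value at index 6: -8
New value at index 6: -9
Delta = -9 - -8 = -1
New sum = old_sum + delta = 134 + (-1) = 133

Answer: 133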